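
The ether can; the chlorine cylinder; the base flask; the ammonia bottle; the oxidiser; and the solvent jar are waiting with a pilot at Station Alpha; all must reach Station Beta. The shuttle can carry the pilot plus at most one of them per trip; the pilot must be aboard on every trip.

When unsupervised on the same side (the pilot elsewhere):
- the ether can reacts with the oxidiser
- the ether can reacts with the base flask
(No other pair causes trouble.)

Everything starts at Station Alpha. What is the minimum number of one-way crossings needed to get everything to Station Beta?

Counting alone: the pilot can take at most 1 across per trip to Station Beta, so moving all 6 needs at least 6 loaded trips out, with a return between consecutive ones — at least 11 crossings.
The safety rule pushes this higher. Following every safe sequence of crossings, the most of the 6 that can be at Station Beta as the shuttle arrives there on crossing 11 is 5 — never all 6.
So no plan with fewer than 13 crossings exists, and this one achieves 13:
1. Pilot goes to Station Beta with the ether can.
2. Pilot goes back to Station Alpha alone.
3. Pilot goes to Station Beta with the chlorine cylinder.
4. Pilot goes back to Station Alpha alone.
5. Pilot goes to Station Beta with the base flask.
6. Pilot goes back to Station Alpha with the ether can.
7. Pilot goes to Station Beta with the oxidiser.
8. Pilot goes back to Station Alpha alone.
9. Pilot goes to Station Beta with the ammonia bottle.
10. Pilot goes back to Station Alpha alone.
11. Pilot goes to Station Beta with the solvent jar.
12. Pilot goes back to Station Alpha alone.
13. Pilot goes to Station Beta with the ether can.

13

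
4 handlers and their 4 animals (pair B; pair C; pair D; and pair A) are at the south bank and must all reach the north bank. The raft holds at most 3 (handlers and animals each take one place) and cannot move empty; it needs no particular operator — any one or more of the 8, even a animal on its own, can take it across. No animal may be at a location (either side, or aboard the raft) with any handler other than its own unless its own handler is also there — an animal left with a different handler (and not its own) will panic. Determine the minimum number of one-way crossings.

Counting alone: each trip to the north bank takes at most 3 across and each return brings at least 1 back, so after t trips out (and t−1 returns) at most 3t − (t−1) of the 8 are across; that first reaches 8 at t = 4, so at least 7 crossings are needed.
The safety rule pushes this higher. Following every safe sequence of crossings, the most of the 8 that can be at the north bank as the raft arrives there on crossing 7 is 7 — never all 8.
So no plan with fewer than 9 crossings exists, and this one achieves 9:
1. animal B and handler B cross → the north bank.
2. handler B crosses ← the south bank.
3. animal C, handler B, and handler C cross → the north bank.
4. animal B and handler B cross ← the south bank.
5. handler A, handler B, and handler D cross → the north bank.
6. animal C crosses ← the south bank.
7. animal B and animal C cross → the north bank.
8. animal B crosses ← the south bank.
9. animal A, animal B, and animal D cross → the north bank.

9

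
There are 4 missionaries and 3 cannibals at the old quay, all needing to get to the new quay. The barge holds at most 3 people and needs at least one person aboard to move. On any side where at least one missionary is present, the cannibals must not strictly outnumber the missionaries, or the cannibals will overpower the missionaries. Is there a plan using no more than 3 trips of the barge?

No

Counting alone: each trip to the new quay takes at most 3 across and each return brings at least 1 back, so after t trips out (and t−1 returns) at most 3t − (t−1) of the 7 are across; that first reaches 7 at t = 3, so at least 5 crossings are needed.
Since 3 < 5, 3 crossings cannot be enough. (The shortest complete plan in fact takes 5:)
1. 3 cannibals → the new quay.  (the old quay: 4M 0C; the new quay: 0M 3C)
2. 1 cannibal ← the old quay.  (the old quay: 4M 1C; the new quay: 0M 2C)
3. 3 missionaries → the new quay.  (the old quay: 1M 1C; the new quay: 3M 2C)
4. 1 missionary ← the old quay.  (the old quay: 2M 1C; the new quay: 2M 2C)
5. 2 missionaries and 1 cannibal → the new quay.  (the old quay: 0M 0C; the new quay: 4M 3C)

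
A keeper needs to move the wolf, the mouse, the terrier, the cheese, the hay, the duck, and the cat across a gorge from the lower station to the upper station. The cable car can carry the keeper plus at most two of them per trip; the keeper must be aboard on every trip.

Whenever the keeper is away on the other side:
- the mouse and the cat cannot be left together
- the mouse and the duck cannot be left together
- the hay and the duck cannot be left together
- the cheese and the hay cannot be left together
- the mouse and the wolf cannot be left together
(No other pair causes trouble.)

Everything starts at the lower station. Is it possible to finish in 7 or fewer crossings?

No

Counting alone: the keeper can take at most 2 across per trip to the upper station, so moving all 7 needs at least 4 loaded trips out, with a return between consecutive ones — at least 7 crossings.
The safety rule pushes this higher. Following every safe sequence of crossings, the most of the 7 that can be at the upper station as the cable car arrives there on crossing 7 is 6 — never all 7.
So the move cannot be finished within 7 crossings. (The shortest complete plan takes 9:)
1. Keeper goes to the upper station with the hay and the mouse.  [the lower station: the cat, the cheese, the duck, the terrier, the wolf | the upper station: the hay, the mouse]
2. Keeper goes back to the lower station alone.  [the lower station: the cat, the cheese, the duck, the terrier, the wolf | the upper station: the hay, the mouse]
3. Keeper goes to the upper station with the wolf.  [the lower station: the cat, the cheese, the duck, the terrier | the upper station: the hay, the mouse, the wolf]
4. Keeper goes back to the lower station with the mouse.  [the lower station: the cat, the cheese, the duck, the mouse, the terrier | the upper station: the hay, the wolf]
5. Keeper goes to the upper station with the cat and the duck.  [the lower station: the cheese, the mouse, the terrier | the upper station: the cat, the duck, the hay, the wolf]
6. Keeper goes back to the lower station with the hay.  [the lower station: the cheese, the hay, the mouse, the terrier | the upper station: the cat, the duck, the wolf]
7. Keeper goes to the upper station with the cheese and the terrier.  [the lower station: the hay, the mouse | the upper station: the cat, the cheese, the duck, the terrier, the wolf]
8. Keeper goes back to the lower station alone.  [the lower station: the hay, the mouse | the upper station: the cat, the cheese, the duck, the terrier, the wolf]
9. Keeper goes to the upper station with the hay and the mouse.  [the lower station: — | the upper station: the cat, the cheese, the duck, the hay, the mouse, the terrier, the wolf]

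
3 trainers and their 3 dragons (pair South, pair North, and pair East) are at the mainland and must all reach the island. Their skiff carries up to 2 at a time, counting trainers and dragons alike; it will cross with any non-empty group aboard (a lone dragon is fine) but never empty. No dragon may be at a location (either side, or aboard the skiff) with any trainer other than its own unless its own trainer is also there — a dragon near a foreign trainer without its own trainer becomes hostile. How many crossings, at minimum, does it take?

Counting alone: each trip to the island takes at most 2 across and each return brings at least 1 back, so after t trips out (and t−1 returns) at most 2t − (t−1) of the 6 are across; that first reaches 6 at t = 5, so at least 9 crossings are needed.
The safety rule pushes this higher. Following every safe sequence of crossings, the most of the 6 that can be at the island as the skiff arrives there on crossing 9 is 5 — never all 6.
So no plan with fewer than 11 crossings exists, and this one achieves 11:
1. dragon South and trainer South cross → the island.
2. trainer South crosses ← the mainland.
3. dragon East and dragon North cross → the island.
4. dragon South crosses ← the mainland.
5. trainer East and trainer North cross → the island.
6. dragon North and trainer North cross ← the mainland.
7. trainer North and trainer South cross → the island.
8. dragon East crosses ← the mainland.
9. dragon North and dragon South cross → the island.
10. trainer East crosses ← the mainland.
11. dragon East and trainer East cross → the island.

11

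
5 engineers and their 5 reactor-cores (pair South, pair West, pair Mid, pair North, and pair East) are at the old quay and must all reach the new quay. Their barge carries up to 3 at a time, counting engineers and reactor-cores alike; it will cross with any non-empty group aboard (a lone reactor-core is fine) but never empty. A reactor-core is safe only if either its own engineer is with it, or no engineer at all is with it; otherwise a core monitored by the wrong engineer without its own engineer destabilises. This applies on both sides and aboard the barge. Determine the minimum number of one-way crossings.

Counting alone: each trip to the new quay takes at most 3 across and each return brings at least 1 back, so after t trips out (and t−1 returns) at most 3t − (t−1) of the 10 are across; that first reaches 10 at t = 5, so at least 9 crossings are needed.
The safety rule pushes this higher. Following every safe sequence of crossings, the most of the 10 that can be at the new quay as the barge arrives there on crossing 9 is 9 — never all 10.
So no plan with fewer than 11 crossings exists, and this one achieves 11:
1. engineer South and reactor-core South cross → the new quay.
2. engineer South crosses ← the old quay.
3. reactor-core Mid, reactor-core North, and reactor-core West cross → the new quay.
4. reactor-core South crosses ← the old quay.
5. engineer Mid, engineer North, and engineer West cross → the new quay.
6. engineer West and reactor-core West cross ← the old quay.
7. engineer East, engineer South, and engineer West cross → the new quay.
8. reactor-core Mid crosses ← the old quay.
9. reactor-core South and reactor-core West cross → the new quay.
10. reactor-core South crosses ← the old quay.
11. reactor-core East, reactor-core Mid, and reactor-core South cross → the new quay.

11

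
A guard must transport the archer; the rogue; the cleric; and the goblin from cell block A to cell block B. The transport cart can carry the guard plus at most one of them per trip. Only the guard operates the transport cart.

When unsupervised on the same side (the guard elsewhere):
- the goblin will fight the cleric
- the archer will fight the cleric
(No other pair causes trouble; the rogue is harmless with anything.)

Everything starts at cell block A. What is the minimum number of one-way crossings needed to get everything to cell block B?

9

Counting alone: the guard can take at most 1 across per trip to cell block B, so moving all 4 needs at least 4 loaded trips out, with a return between consecutive ones — at least 7 crossings.
The safety rule pushes this higher. Following every safe sequence of crossings, the most of the 4 that can be at cell block B as the transport cart arrives there on crossing 7 is 3 — never all 4.
So no plan with fewer than 9 crossings exists, and this one achieves 9:
1. Guard goes to cell block B with the cleric.
2. Guard goes back to cell block A alone.
3. Guard goes to cell block B with the archer.
4. Guard goes back to cell block A with the cleric.
5. Guard goes to cell block B with the goblin.
6. Guard goes back to cell block A alone.
7. Guard goes to cell block B with the rogue.
8. Guard goes back to cell block A alone.
9. Guard goes to cell block B with the cleric.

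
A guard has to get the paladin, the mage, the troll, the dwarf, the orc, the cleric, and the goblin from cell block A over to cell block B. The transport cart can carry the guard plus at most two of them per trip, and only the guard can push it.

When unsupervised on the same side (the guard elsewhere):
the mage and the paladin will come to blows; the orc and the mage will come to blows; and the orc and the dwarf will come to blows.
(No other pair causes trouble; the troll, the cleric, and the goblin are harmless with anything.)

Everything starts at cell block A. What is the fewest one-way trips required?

7

Counting alone: the guard can take at most 2 across per trip to cell block B, so moving all 7 needs at least 4 loaded trips out, with a return between consecutive ones — at least 7 crossings.
The plan below uses exactly 7 crossings, so it is optimal:
1. Guard goes to cell block B with the orc and the paladin.  [cell block A: the cleric, the dwarf, the goblin, the mage, the troll | cell block B: the orc, the paladin]
2. Guard goes back to cell block A alone.  [cell block A: the cleric, the dwarf, the goblin, the mage, the troll | cell block B: the orc, the paladin]
3. Guard goes to cell block B with the troll.  [cell block A: the cleric, the dwarf, the goblin, the mage | cell block B: the orc, the paladin, the troll]
4. Guard goes back to cell block A alone.  [cell block A: the cleric, the dwarf, the goblin, the mage | cell block B: the orc, the paladin, the troll]
5. Guard goes to cell block B with the cleric and the goblin.  [cell block A: the dwarf, the mage | cell block B: the cleric, the goblin, the orc, the paladin, the troll]
6. Guard goes back to cell block A alone.  [cell block A: the dwarf, the mage | cell block B: the cleric, the goblin, the orc, the paladin, the troll]
7. Guard goes to cell block B with the dwarf and the mage.  [cell block A: — | cell block B: the cleric, the dwarf, the goblin, the mage, the orc, the paladin, the troll]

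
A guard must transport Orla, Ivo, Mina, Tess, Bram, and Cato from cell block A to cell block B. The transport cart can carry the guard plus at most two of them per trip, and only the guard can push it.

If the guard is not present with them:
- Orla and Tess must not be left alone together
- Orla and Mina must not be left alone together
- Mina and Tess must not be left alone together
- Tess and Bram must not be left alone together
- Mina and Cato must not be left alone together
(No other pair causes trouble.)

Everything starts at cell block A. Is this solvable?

1. Guard goes to cell block B with Mina and Tess.
2. Guard goes back to cell block A with Mina.
3. Guard goes to cell block B with Cato and Orla.
4. Guard goes back to cell block A with Orla.
5. Guard goes to cell block B with Ivo and Orla.
6. Guard goes back to cell block A with Orla.
7. Guard goes to cell block B with Bram and Orla.
8. Guard goes back to cell block A with Tess.
9. Guard goes to cell block B with Mina and Tess.

Yes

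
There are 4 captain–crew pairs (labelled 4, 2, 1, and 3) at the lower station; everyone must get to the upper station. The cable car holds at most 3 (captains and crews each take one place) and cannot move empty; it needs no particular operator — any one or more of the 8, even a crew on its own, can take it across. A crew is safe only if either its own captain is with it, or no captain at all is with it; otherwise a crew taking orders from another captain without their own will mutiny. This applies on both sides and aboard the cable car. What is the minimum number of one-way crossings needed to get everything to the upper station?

9

Counting alone: each trip to the upper station takes at most 3 across and each return brings at least 1 back, so after t trips out (and t−1 returns) at most 3t − (t−1) of the 8 are across; that first reaches 8 at t = 4, so at least 7 crossings are needed.
The safety rule pushes this higher. Following every safe sequence of crossings, the most of the 8 that can be at the upper station as the cable car arrives there on crossing 7 is 7 — never all 8.
So no plan with fewer than 9 crossings exists, and this one achieves 9:
1. captain 4 and crew 4 cross → the upper station.
2. captain 4 crosses ← the lower station.
3. captain 2, captain 4, and crew 2 cross → the upper station.
4. captain 4 and crew 4 cross ← the lower station.
5. captain 1, captain 3, and captain 4 cross → the upper station.
6. crew 2 crosses ← the lower station.
7. crew 2 and crew 4 cross → the upper station.
8. crew 4 crosses ← the lower station.
9. crew 1, crew 3, and crew 4 cross → the upper station.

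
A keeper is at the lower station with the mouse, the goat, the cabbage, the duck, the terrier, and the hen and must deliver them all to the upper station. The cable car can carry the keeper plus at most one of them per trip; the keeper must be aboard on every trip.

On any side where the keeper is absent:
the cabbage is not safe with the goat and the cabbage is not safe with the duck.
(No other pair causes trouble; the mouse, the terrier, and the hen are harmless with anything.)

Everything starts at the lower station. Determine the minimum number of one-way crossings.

13

Counting alone: the keeper can take at most 1 across per trip to the upper station, so moving all 6 needs at least 6 loaded trips out, with a return between consecutive ones — at least 11 crossings.
The safety rule pushes this higher. Following every safe sequence of crossings, the most of the 6 that can be at the upper station as the cable car arrives there on crossing 11 is 5 — never all 6.
So no plan with fewer than 13 crossings exists, and this one achieves 13:
1. Keeper goes to the upper station with the cabbage.  [the lower station: the duck, the goat, the hen, the mouse, the terrier | the upper station: the cabbage]
2. Keeper goes back to the lower station alone.  [the lower station: the duck, the goat, the hen, the mouse, the terrier | the upper station: the cabbage]
3. Keeper goes to the upper station with the mouse.  [the lower station: the duck, the goat, the hen, the terrier | the upper station: the cabbage, the mouse]
4. Keeper goes back to the lower station alone.  [the lower station: the duck, the goat, the hen, the terrier | the upper station: the cabbage, the mouse]
5. Keeper goes to the upper station with the goat.  [the lower station: the duck, the hen, the terrier | the upper station: the cabbage, the goat, the mouse]
6. Keeper goes back to the lower station with the cabbage.  [the lower station: the cabbage, the duck, the hen, the terrier | the upper station: the goat, the mouse]
7. Keeper goes to the upper station with the duck.  [the lower station: the cabbage, the hen, the terrier | the upper station: the duck, the goat, the mouse]
8. Keeper goes back to the lower station alone.  [the lower station: the cabbage, the hen, the terrier | the upper station: the duck, the goat, the mouse]
9. Keeper goes to the upper station with the terrier.  [the lower station: the cabbage, the hen | the upper station: the duck, the goat, the mouse, the terrier]
10. Keeper goes back to the lower station alone.  [the lower station: the cabbage, the hen | the upper station: the duck, the goat, the mouse, the terrier]
11. Keeper goes to the upper station with the hen.  [the lower station: the cabbage | the upper station: the duck, the goat, the hen, the mouse, the terrier]
12. Keeper goes back to the lower station alone.  [the lower station: the cabbage | the upper station: the duck, the goat, the hen, the mouse, the terrier]
13. Keeper goes to the upper station with the cabbage.  [the lower station: — | the upper station: the cabbage, the duck, the goat, the hen, the mouse, the terrier]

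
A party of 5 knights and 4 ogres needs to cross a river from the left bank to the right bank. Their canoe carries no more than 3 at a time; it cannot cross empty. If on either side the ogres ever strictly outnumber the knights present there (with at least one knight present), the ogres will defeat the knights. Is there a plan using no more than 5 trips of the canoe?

No

Counting alone: each trip to the right bank takes at most 3 across and each return brings at least 1 back, so after t trips out (and t−1 returns) at most 3t − (t−1) of the 9 are across; that first reaches 9 at t = 4, so at least 7 crossings are needed.
Since 5 < 7, 5 crossings cannot be enough. (The shortest complete plan in fact takes 7:)
1. 3 ogres → the right bank.  (the left bank: 5K 1O; the right bank: 0K 3O)
2. 1 ogre ← the left bank.  (the left bank: 5K 2O; the right bank: 0K 2O)
3. 3 knights → the right bank.  (the left bank: 2K 2O; the right bank: 3K 2O)
4. 1 knight ← the left bank.  (the left bank: 3K 2O; the right bank: 2K 2O)
5. 2 knights and 1 ogre → the right bank.  (the left bank: 1K 1O; the right bank: 4K 3O)
6. 1 knight ← the left bank.  (the left bank: 2K 1O; the right bank: 3K 3O)
7. 2 knights and 1 ogre → the right bank.  (the left bank: 0K 0O; the right bank: 5K 4O)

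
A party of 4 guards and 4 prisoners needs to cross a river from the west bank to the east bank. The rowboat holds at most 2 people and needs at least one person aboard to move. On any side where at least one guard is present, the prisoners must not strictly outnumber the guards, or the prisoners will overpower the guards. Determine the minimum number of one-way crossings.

Following every safe sequence of crossings from the start, the most of the 8 that can be at the east bank as the rowboat arrives there on crossings 1, 3, 5 is 2, 3, 4 respectively; the best ever achieved is 4 of 8.
From crossing 7 on, no configuration arises that was not already reachable earlier: only 11 distinct safe configurations (who is on which side, and where the rowboat is) can ever be reached, none of them has everyone across, and every continuation just revisits them. They are: 0 guards + 0 prisoners across (rowboat back at the start); 0 guards + 1 prisoner across (rowboat there); 0 guards + 1 prisoner across (rowboat back at the start); 0 guards + 2 prisoners across (rowboat there); 0 guards + 2 prisoners across (rowboat back at the start); 0 guards + 3 prisoners across (rowboat there); 0 guards + 3 prisoners across (rowboat back at the start); 0 guards + 4 prisoners across (rowboat there); 1 guard + 1 prisoner across (rowboat there); 1 guard + 1 prisoner across (rowboat back at the start); 2 guards + 2 prisoners across (rowboat there). So no valid plan exists.

impossible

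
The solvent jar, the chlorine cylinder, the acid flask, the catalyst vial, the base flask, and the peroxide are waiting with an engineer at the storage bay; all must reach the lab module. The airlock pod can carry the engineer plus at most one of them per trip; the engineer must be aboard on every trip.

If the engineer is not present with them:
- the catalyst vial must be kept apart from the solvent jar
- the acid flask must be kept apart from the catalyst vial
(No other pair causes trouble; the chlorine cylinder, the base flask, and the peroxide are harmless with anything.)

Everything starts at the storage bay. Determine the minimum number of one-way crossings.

13

Counting alone: the engineer can take at most 1 across per trip to the lab module, so moving all 6 needs at least 6 loaded trips out, with a return between consecutive ones — at least 11 crossings.
The safety rule pushes this higher. Following every safe sequence of crossings, the most of the 6 that can be at the lab module as the airlock pod arrives there on crossing 11 is 5 — never all 6.
So no plan with fewer than 13 crossings exists, and this one achieves 13:
1. Engineer goes to the lab module with the catalyst vial.
2. Engineer goes back to the storage bay alone.
3. Engineer goes to the lab module with the solvent jar.
4. Engineer goes back to the storage bay with the catalyst vial.
5. Engineer goes to the lab module with the acid flask.
6. Engineer goes back to the storage bay alone.
7. Engineer goes to the lab module with the chlorine cylinder.
8. Engineer goes back to the storage bay alone.
9. Engineer goes to the lab module with the base flask.
10. Engineer goes back to the storage bay alone.
11. Engineer goes to the lab module with the peroxide.
12. Engineer goes back to the storage bay alone.
13. Engineer goes to the lab module with the catalyst vial.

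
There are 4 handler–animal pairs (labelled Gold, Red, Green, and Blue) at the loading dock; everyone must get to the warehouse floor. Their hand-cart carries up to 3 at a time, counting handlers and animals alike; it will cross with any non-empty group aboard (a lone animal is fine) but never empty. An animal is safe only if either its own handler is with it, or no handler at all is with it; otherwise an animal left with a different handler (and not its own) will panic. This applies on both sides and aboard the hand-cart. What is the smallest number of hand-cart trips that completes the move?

Counting alone: each trip to the warehouse floor takes at most 3 across and each return brings at least 1 back, so after t trips out (and t−1 returns) at most 3t − (t−1) of the 8 are across; that first reaches 8 at t = 4, so at least 7 crossings are needed.
The safety rule pushes this higher. Following every safe sequence of crossings, the most of the 8 that can be at the warehouse floor as the hand-cart arrives there on crossing 7 is 7 — never all 8.
So no plan with fewer than 9 crossings exists, and this one achieves 9:
1. animal Gold and handler Gold cross → the warehouse floor.
2. handler Gold crosses ← the loading dock.
3. animal Red, handler Gold, and handler Red cross → the warehouse floor.
4. animal Gold and handler Gold cross ← the loading dock.
5. handler Blue, handler Gold, and handler Green cross → the warehouse floor.
6. animal Red crosses ← the loading dock.
7. animal Gold and animal Red cross → the warehouse floor.
8. animal Gold crosses ← the loading dock.
9. animal Blue, animal Gold, and animal Green cross → the warehouse floor.

9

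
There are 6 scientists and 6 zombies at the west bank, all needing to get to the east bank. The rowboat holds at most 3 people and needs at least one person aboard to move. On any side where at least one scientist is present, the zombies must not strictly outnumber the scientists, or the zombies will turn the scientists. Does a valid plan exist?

Following every safe sequence of crossings from the start, the most of the 12 that can be at the east bank as the rowboat arrives there on crossings 1, 3, 5 is 3, 5, 6 respectively; the best ever achieved is 6 of 12.
From crossing 7 on, no configuration arises that was not already reachable earlier: only 17 distinct safe configurations (who is on which side, and where the rowboat is) can ever be reached, none of them has everyone across, and every continuation just revisits them. They are: 0 scientists + 0 zombies across (rowboat back at the start); 0 scientists + 1 zombie across (rowboat there); 0 scientists + 1 zombie across (rowboat back at the start); 0 scientists + 2 zombies across (rowboat there); 0 scientists + 2 zombies across (rowboat back at the start); 0 scientists + 3 zombies across (rowboat there); 0 scientists + 3 zombies across (rowboat back at the start); 0 scientists + 4 zombies across (rowboat there); 0 scientists + 4 zombies across (rowboat back at the start); 0 scientists + 5 zombies across (rowboat there); 0 scientists + 5 zombies across (rowboat back at the start); 0 scientists + 6 zombies across (rowboat there); 1 scientist + 1 zombie across (rowboat there); 1 scientist + 1 zombie across (rowboat back at the start); 2 scientists + 2 zombies across (rowboat there); 2 scientists + 2 zombies across (rowboat back at the start); 3 scientists + 3 zombies across (rowboat there). So no valid plan exists.

No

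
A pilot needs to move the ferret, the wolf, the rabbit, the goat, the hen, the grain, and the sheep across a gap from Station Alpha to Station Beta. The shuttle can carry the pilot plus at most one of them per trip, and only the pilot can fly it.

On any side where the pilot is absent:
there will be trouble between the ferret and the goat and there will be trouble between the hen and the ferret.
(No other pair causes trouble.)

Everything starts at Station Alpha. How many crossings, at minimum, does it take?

Counting alone: the pilot can take at most 1 across per trip to Station Beta, so moving all 7 needs at least 7 loaded trips out, with a return between consecutive ones — at least 13 crossings.
The safety rule pushes this higher. Following every safe sequence of crossings, the most of the 7 that can be at Station Beta as the shuttle arrives there on crossing 13 is 6 — never all 7.
So no plan with fewer than 15 crossings exists, and this one achieves 15:
1. Pilot goes to Station Beta with the ferret.  [Station Alpha: the goat, the grain, the hen, the rabbit, the sheep, the wolf | Station Beta: the ferret]
2. Pilot goes back to Station Alpha alone.  [Station Alpha: the goat, the grain, the hen, the rabbit, the sheep, the wolf | Station Beta: the ferret]
3. Pilot goes to Station Beta with the wolf.  [Station Alpha: the goat, the grain, the hen, the rabbit, the sheep | Station Beta: the ferret, the wolf]
4. Pilot goes back to Station Alpha alone.  [Station Alpha: the goat, the grain, the hen, the rabbit, the sheep | Station Beta: the ferret, the wolf]
5. Pilot goes to Station Beta with the rabbit.  [Station Alpha: the goat, the grain, the hen, the sheep | Station Beta: the ferret, the rabbit, the wolf]
6. Pilot goes back to Station Alpha alone.  [Station Alpha: the goat, the grain, the hen, the sheep | Station Beta: the ferret, the rabbit, the wolf]
7. Pilot goes to Station Beta with the goat.  [Station Alpha: the grain, the hen, the sheep | Station Beta: the ferret, the goat, the rabbit, the wolf]
8. Pilot goes back to Station Alpha with the ferret.  [Station Alpha: the ferret, the grain, the hen, the sheep | Station Beta: the goat, the rabbit, the wolf]
9. Pilot goes to Station Beta with the hen.  [Station Alpha: the ferret, the grain, the sheep | Station Beta: the goat, the hen, the rabbit, the wolf]
10. Pilot goes back to Station Alpha alone.  [Station Alpha: the ferret, the grain, the sheep | Station Beta: the goat, the hen, the rabbit, the wolf]
11. Pilot goes to Station Beta with the grain.  [Station Alpha: the ferret, the sheep | Station Beta: the goat, the grain, the hen, the rabbit, the wolf]
12. Pilot goes back to Station Alpha alone.  [Station Alpha: the ferret, the sheep | Station Beta: the goat, the grain, the hen, the rabbit, the wolf]
13. Pilot goes to Station Beta with the sheep.  [Station Alpha: the ferret | Station Beta: the goat, the grain, the hen, the rabbit, the sheep, the wolf]
14. Pilot goes back to Station Alpha alone.  [Station Alpha: the ferret | Station Beta: the goat, the grain, the hen, the rabbit, the sheep, the wolf]
15. Pilot goes to Station Beta with the ferret.  [Station Alpha: — | Station Beta: the ferret, the goat, the grain, the hen, the rabbit, the sheep, the wolf]

15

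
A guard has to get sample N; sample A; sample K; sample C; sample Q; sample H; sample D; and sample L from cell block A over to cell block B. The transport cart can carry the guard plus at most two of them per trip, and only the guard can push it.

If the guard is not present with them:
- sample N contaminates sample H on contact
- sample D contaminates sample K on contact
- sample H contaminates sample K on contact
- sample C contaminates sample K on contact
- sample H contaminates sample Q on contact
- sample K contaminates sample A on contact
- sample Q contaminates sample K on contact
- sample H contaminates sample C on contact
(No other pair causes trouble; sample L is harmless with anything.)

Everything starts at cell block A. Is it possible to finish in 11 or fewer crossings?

Counting alone: the guard can take at most 2 across per trip to cell block B, so moving all 8 needs at least 4 loaded trips out, with a return between consecutive ones — at least 7 crossings.
The safety rule pushes this higher. Following every safe sequence of crossings, the most of the 8 that can be at cell block B as the transport cart arrives there on crossings 7, 9, 11 is 5, 6, 7 respectively — never all 8.
So the move cannot be finished within 11 crossings. (The shortest complete plan takes 13:)
1. Guard goes to cell block B with sample H and sample K.
2. Guard goes back to cell block A with sample K.
3. Guard goes to cell block B with sample K and sample N.
4. Guard goes back to cell block A with sample H.
5. Guard goes to cell block B with sample C and sample Q.
6. Guard goes back to cell block A with sample K.
7. Guard goes to cell block B with sample A and sample K.
8. Guard goes back to cell block A with sample K.
9. Guard goes to cell block B with sample D and sample K.
10. Guard goes back to cell block A with sample K.
11. Guard goes to cell block B with sample K and sample L.
12. Guard goes back to cell block A with sample K.
13. Guard goes to cell block B with sample H and sample K.

No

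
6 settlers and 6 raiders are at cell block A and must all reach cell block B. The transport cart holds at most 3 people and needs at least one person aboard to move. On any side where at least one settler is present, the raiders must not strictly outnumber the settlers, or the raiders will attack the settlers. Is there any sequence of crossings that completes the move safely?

No

Following every safe sequence of crossings from the start, the most of the 12 that can be at cell block B as the transport cart arrives there on crossings 1, 3, 5 is 3, 5, 6 respectively; the best ever achieved is 6 of 12.
From crossing 7 on, no configuration arises that was not already reachable earlier: only 17 distinct safe configurations (who is on which side, and where the transport cart is) can ever be reached, none of them has everyone across, and every continuation just revisits them. They are: 0 settlers + 0 raiders across (transport cart back at the start); 0 settlers + 1 raider across (transport cart there); 0 settlers + 1 raider across (transport cart back at the start); 0 settlers + 2 raiders across (transport cart there); 0 settlers + 2 raiders across (transport cart back at the start); 0 settlers + 3 raiders across (transport cart there); 0 settlers + 3 raiders across (transport cart back at the start); 0 settlers + 4 raiders across (transport cart there); 0 settlers + 4 raiders across (transport cart back at the start); 0 settlers + 5 raiders across (transport cart there); 0 settlers + 5 raiders across (transport cart back at the start); 0 settlers + 6 raiders across (transport cart there); 1 settler + 1 raider across (transport cart there); 1 settler + 1 raider across (transport cart back at the start); 2 settlers + 2 raiders across (transport cart there); 2 settlers + 2 raiders across (transport cart back at the start); 3 settlers + 3 raiders across (transport cart there). So no valid plan exists.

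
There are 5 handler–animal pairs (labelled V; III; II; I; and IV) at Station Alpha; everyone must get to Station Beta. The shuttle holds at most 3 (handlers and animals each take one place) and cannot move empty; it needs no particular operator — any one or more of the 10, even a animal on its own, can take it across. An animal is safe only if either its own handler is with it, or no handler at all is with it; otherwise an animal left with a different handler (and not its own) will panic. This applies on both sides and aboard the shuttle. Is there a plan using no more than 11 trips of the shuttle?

Yes — this plan uses 11 crossings (≤ 11):
1. animal V and handler V cross → Station Beta.
2. handler V crosses ← Station Alpha.
3. animal I, animal II, and animal III cross → Station Beta.
4. animal V crosses ← Station Alpha.
5. handler I, handler II, and handler III cross → Station Beta.
6. animal III and handler III cross ← Station Alpha.
7. handler III, handler IV, and handler V cross → Station Beta.
8. animal II crosses ← Station Alpha.
9. animal III and animal V cross → Station Beta.
10. animal V crosses ← Station Alpha.
11. animal II, animal IV, and animal V cross → Station Beta.

Yes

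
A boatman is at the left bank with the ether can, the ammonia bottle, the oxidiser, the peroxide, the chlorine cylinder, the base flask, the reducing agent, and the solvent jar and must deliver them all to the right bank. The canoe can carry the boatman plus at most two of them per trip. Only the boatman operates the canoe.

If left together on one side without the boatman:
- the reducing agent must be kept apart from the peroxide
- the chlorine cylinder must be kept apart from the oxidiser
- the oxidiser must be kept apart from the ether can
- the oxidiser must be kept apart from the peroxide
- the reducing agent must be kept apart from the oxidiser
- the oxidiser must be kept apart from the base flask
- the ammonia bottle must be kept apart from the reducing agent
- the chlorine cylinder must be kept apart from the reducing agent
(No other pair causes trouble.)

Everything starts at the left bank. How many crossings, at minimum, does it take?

13

Counting alone: the boatman can take at most 2 across per trip to the right bank, so moving all 8 needs at least 4 loaded trips out, with a return between consecutive ones — at least 7 crossings.
The safety rule pushes this higher. Following every safe sequence of crossings, the most of the 8 that can be at the right bank as the canoe arrives there on crossings 7, 9, 11 is 5, 6, 7 respectively — never all 8.
So no plan with fewer than 13 crossings exists, and this one achieves 13:
1. Boatman goes to the right bank with the oxidiser and the reducing agent.  [the left bank: the ammonia bottle, the base flask, the chlorine cylinder, the ether can, the peroxide, the solvent jar | the right bank: the oxidiser, the reducing agent]
2. Boatman goes back to the left bank with the oxidiser.  [the left bank: the ammonia bottle, the base flask, the chlorine cylinder, the ether can, the oxidiser, the peroxide, the solvent jar | the right bank: the reducing agent]
3. Boatman goes to the right bank with the ether can and the oxidiser.  [the left bank: the ammonia bottle, the base flask, the chlorine cylinder, the peroxide, the solvent jar | the right bank: the ether can, the oxidiser, the reducing agent]
4. Boatman goes back to the left bank with the oxidiser.  [the left bank: the ammonia bottle, the base flask, the chlorine cylinder, the oxidiser, the peroxide, the solvent jar | the right bank: the ether can, the reducing agent]
5. Boatman goes to the right bank with the base flask and the oxidiser.  [the left bank: the ammonia bottle, the chlorine cylinder, the peroxide, the solvent jar | the right bank: the base flask, the ether can, the oxidiser, the reducing agent]
6. Boatman goes back to the left bank with the oxidiser.  [the left bank: the ammonia bottle, the chlorine cylinder, the oxidiser, the peroxide, the solvent jar | the right bank: the base flask, the ether can, the reducing agent]
7. Boatman goes to the right bank with the oxidiser and the solvent jar.  [the left bank: the ammonia bottle, the chlorine cylinder, the peroxide | the right bank: the base flask, the ether can, the oxidiser, the reducing agent, the solvent jar]
8. Boatman goes back to the left bank with the oxidiser.  [the left bank: the ammonia bottle, the chlorine cylinder, the oxidiser, the peroxide | the right bank: the base flask, the ether can, the reducing agent, the solvent jar]
9. Boatman goes to the right bank with the chlorine cylinder and the peroxide.  [the left bank: the ammonia bottle, the oxidiser | the right bank: the base flask, the chlorine cylinder, the ether can, the peroxide, the reducing agent, the solvent jar]
10. Boatman goes back to the left bank with the reducing agent.  [the left bank: the ammonia bottle, the oxidiser, the reducing agent | the right bank: the base flask, the chlorine cylinder, the ether can, the peroxide, the solvent jar]
11. Boatman goes to the right bank with the ammonia bottle and the oxidiser.  [the left bank: the reducing agent | the right bank: the ammonia bottle, the base flask, the chlorine cylinder, the ether can, the oxidiser, the peroxide, the solvent jar]
12. Boatman goes back to the left bank with the oxidiser.  [the left bank: the oxidiser, the reducing agent | the right bank: the ammonia bottle, the base flask, the chlorine cylinder, the ether can, the peroxide, the solvent jar]
13. Boatman goes to the right bank with the oxidiser and the reducing agent.  [the left bank: — | the right bank: the ammonia bottle, the base flask, the chlorine cylinder, the ether can, the oxidiser, the peroxide, the reducing agent, the solvent jar]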